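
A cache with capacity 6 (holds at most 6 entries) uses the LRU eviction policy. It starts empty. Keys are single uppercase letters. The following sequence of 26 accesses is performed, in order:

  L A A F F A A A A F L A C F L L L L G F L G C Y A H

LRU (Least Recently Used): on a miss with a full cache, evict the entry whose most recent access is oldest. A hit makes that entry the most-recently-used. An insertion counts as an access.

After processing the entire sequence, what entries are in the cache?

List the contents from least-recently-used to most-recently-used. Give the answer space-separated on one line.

Answer: L G C Y A H

Derivation:
LRU simulation (capacity=6):
  1. access L: MISS. Cache (LRU->MRU): [L]
  2. access A: MISS. Cache (LRU->MRU): [L A]
  3. access A: HIT. Cache (LRU->MRU): [L A]
  4. access F: MISS. Cache (LRU->MRU): [L A F]
  5. access F: HIT. Cache (LRU->MRU): [L A F]
  6. access A: HIT. Cache (LRU->MRU): [L F A]
  7. access A: HIT. Cache (LRU->MRU): [L F A]
  8. access A: HIT. Cache (LRU->MRU): [L F A]
  9. access A: HIT. Cache (LRU->MRU): [L F A]
  10. access F: HIT. Cache (LRU->MRU): [L A F]
  11. access L: HIT. Cache (LRU->MRU): [A F L]
  12. access A: HIT. Cache (LRU->MRU): [F L A]
  13. access C: MISS. Cache (LRU->MRU): [F L A C]
  14. access F: HIT. Cache (LRU->MRU): [L A C F]
  15. access L: HIT. Cache (LRU->MRU): [A C F L]
  16. access L: HIT. Cache (LRU->MRU): [A C F L]
  17. access L: HIT. Cache (LRU->MRU): [A C F L]
  18. access L: HIT. Cache (LRU->MRU): [A C F L]
  19. access G: MISS. Cache (LRU->MRU): [A C F L G]
  20. access F: HIT. Cache (LRU->MRU): [A C L G F]
  21. access L: HIT. Cache (LRU->MRU): [A C G F L]
  22. access G: HIT. Cache (LRU->MRU): [A C F L G]
  23. access C: HIT. Cache (LRU->MRU): [A F L G C]
  24. access Y: MISS. Cache (LRU->MRU): [A F L G C Y]
  25. access A: HIT. Cache (LRU->MRU): [F L G C Y A]
  26. access H: MISS, evict F. Cache (LRU->MRU): [L G C Y A H]
Total: 19 hits, 7 misses, 1 evictions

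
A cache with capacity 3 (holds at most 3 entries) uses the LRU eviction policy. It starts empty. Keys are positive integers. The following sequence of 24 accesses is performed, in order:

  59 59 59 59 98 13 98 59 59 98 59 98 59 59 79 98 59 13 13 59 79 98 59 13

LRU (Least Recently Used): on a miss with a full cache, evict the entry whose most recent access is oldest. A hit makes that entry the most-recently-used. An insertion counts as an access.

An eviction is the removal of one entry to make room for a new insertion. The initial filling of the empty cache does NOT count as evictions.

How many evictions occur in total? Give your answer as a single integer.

LRU simulation (capacity=3):
  1. access 59: MISS. Cache (LRU->MRU): [59]
  2. access 59: HIT. Cache (LRU->MRU): [59]
  3. access 59: HIT. Cache (LRU->MRU): [59]
  4. access 59: HIT. Cache (LRU->MRU): [59]
  5. access 98: MISS. Cache (LRU->MRU): [59 98]
  6. access 13: MISS. Cache (LRU->MRU): [59 98 13]
  7. access 98: HIT. Cache (LRU->MRU): [59 13 98]
  8. access 59: HIT. Cache (LRU->MRU): [13 98 59]
  9. access 59: HIT. Cache (LRU->MRU): [13 98 59]
  10. access 98: HIT. Cache (LRU->MRU): [13 59 98]
  11. access 59: HIT. Cache (LRU->MRU): [13 98 59]
  12. access 98: HIT. Cache (LRU->MRU): [13 59 98]
  13. access 59: HIT. Cache (LRU->MRU): [13 98 59]
  14. access 59: HIT. Cache (LRU->MRU): [13 98 59]
  15. access 79: MISS, evict 13. Cache (LRU->MRU): [98 59 79]
  16. access 98: HIT. Cache (LRU->MRU): [59 79 98]
  17. access 59: HIT. Cache (LRU->MRU): [79 98 59]
  18. access 13: MISS, evict 79. Cache (LRU->MRU): [98 59 13]
  19. access 13: HIT. Cache (LRU->MRU): [98 59 13]
  20. access 59: HIT. Cache (LRU->MRU): [98 13 59]
  21. access 79: MISS, evict 98. Cache (LRU->MRU): [13 59 79]
  22. access 98: MISS, evict 13. Cache (LRU->MRU): [59 79 98]
  23. access 59: HIT. Cache (LRU->MRU): [79 98 59]
  24. access 13: MISS, evict 79. Cache (LRU->MRU): [98 59 13]
Total: 16 hits, 8 misses, 5 evictions

Answer: 5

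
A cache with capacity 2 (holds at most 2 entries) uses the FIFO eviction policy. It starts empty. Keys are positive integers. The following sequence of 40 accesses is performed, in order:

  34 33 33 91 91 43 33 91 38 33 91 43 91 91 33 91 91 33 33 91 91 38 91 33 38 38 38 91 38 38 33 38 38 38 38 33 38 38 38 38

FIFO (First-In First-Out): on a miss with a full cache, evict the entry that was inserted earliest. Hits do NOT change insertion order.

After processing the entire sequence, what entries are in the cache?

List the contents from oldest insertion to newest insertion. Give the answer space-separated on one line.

Answer: 38 33

Derivation:
FIFO simulation (capacity=2):
  1. access 34: MISS. Cache (old->new): [34]
  2. access 33: MISS. Cache (old->new): [34 33]
  3. access 33: HIT. Cache (old->new): [34 33]
  4. access 91: MISS, evict 34. Cache (old->new): [33 91]
  5. access 91: HIT. Cache (old->new): [33 91]
  6. access 43: MISS, evict 33. Cache (old->new): [91 43]
  7. access 33: MISS, evict 91. Cache (old->new): [43 33]
  8. access 91: MISS, evict 43. Cache (old->new): [33 91]
  9. access 38: MISS, evict 33. Cache (old->new): [91 38]
  10. access 33: MISS, evict 91. Cache (old->new): [38 33]
  11. access 91: MISS, evict 38. Cache (old->new): [33 91]
  12. access 43: MISS, evict 33. Cache (old->new): [91 43]
  13. access 91: HIT. Cache (old->new): [91 43]
  14. access 91: HIT. Cache (old->new): [91 43]
  15. access 33: MISS, evict 91. Cache (old->new): [43 33]
  16. access 91: MISS, evict 43. Cache (old->new): [33 91]
  17. access 91: HIT. Cache (old->new): [33 91]
  18. access 33: HIT. Cache (old->new): [33 91]
  19. access 33: HIT. Cache (old->new): [33 91]
  20. access 91: HIT. Cache (old->new): [33 91]
  21. access 91: HIT. Cache (old->new): [33 91]
  22. access 38: MISS, evict 33. Cache (old->new): [91 38]
  23. access 91: HIT. Cache (old->new): [91 38]
  24. access 33: MISS, evict 91. Cache (old->new): [38 33]
  25. access 38: HIT. Cache (old->new): [38 33]
  26. access 38: HIT. Cache (old->new): [38 33]
  27. access 38: HIT. Cache (old->new): [38 33]
  28. access 91: MISS, evict 38. Cache (old->new): [33 91]
  29. access 38: MISS, evict 33. Cache (old->new): [91 38]
  30. access 38: HIT. Cache (old->new): [91 38]
  31. access 33: MISS, evict 91. Cache (old->new): [38 33]
  32. access 38: HIT. Cache (old->new): [38 33]
  33. access 38: HIT. Cache (old->new): [38 33]
  34. access 38: HIT. Cache (old->new): [38 33]
  35. access 38: HIT. Cache (old->new): [38 33]
  36. access 33: HIT. Cache (old->new): [38 33]
  37. access 38: HIT. Cache (old->new): [38 33]
  38. access 38: HIT. Cache (old->new): [38 33]
  39. access 38: HIT. Cache (old->new): [38 33]
  40. access 38: HIT. Cache (old->new): [38 33]
Total: 23 hits, 17 misses, 15 evictions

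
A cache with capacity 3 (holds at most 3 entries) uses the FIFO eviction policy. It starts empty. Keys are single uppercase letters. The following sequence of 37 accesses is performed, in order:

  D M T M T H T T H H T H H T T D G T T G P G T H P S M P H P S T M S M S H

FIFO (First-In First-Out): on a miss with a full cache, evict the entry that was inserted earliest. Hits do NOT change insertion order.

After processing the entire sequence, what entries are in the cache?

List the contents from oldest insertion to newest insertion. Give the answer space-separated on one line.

Answer: T M H

Derivation:
FIFO simulation (capacity=3):
  1. access D: MISS. Cache (old->new): [D]
  2. access M: MISS. Cache (old->new): [D M]
  3. access T: MISS. Cache (old->new): [D M T]
  4. access M: HIT. Cache (old->new): [D M T]
  5. access T: HIT. Cache (old->new): [D M T]
  6. access H: MISS, evict D. Cache (old->new): [M T H]
  7. access T: HIT. Cache (old->new): [M T H]
  8. access T: HIT. Cache (old->new): [M T H]
  9. access H: HIT. Cache (old->new): [M T H]
  10. access H: HIT. Cache (old->new): [M T H]
  11. access T: HIT. Cache (old->new): [M T H]
  12. access H: HIT. Cache (old->new): [M T H]
  13. access H: HIT. Cache (old->new): [M T H]
  14. access T: HIT. Cache (old->new): [M T H]
  15. access T: HIT. Cache (old->new): [M T H]
  16. access D: MISS, evict M. Cache (old->new): [T H D]
  17. access G: MISS, evict T. Cache (old->new): [H D G]
  18. access T: MISS, evict H. Cache (old->new): [D G T]
  19. access T: HIT. Cache (old->new): [D G T]
  20. access G: HIT. Cache (old->new): [D G T]
  21. access P: MISS, evict D. Cache (old->new): [G T P]
  22. access G: HIT. Cache (old->new): [G T P]
  23. access T: HIT. Cache (old->new): [G T P]
  24. access H: MISS, evict G. Cache (old->new): [T P H]
  25. access P: HIT. Cache (old->new): [T P H]
  26. access S: MISS, evict T. Cache (old->new): [P H S]
  27. access M: MISS, evict P. Cache (old->new): [H S M]
  28. access P: MISS, evict H. Cache (old->new): [S M P]
  29. access H: MISS, evict S. Cache (old->new): [M P H]
  30. access P: HIT. Cache (old->new): [M P H]
  31. access S: MISS, evict M. Cache (old->new): [P H S]
  32. access T: MISS, evict P. Cache (old->new): [H S T]
  33. access M: MISS, evict H. Cache (old->new): [S T M]
  34. access S: HIT. Cache (old->new): [S T M]
  35. access M: HIT. Cache (old->new): [S T M]
  36. access S: HIT. Cache (old->new): [S T M]
  37. access H: MISS, evict S. Cache (old->new): [T M H]
Total: 20 hits, 17 misses, 14 evictions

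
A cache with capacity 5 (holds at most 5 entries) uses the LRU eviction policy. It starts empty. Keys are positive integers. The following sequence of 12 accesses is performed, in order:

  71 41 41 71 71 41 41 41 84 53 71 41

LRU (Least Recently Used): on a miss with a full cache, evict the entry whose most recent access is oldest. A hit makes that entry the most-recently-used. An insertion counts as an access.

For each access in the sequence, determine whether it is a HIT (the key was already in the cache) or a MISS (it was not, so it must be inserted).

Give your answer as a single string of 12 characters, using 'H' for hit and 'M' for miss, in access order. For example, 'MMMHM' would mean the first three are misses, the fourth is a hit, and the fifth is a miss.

LRU simulation (capacity=5):
  1. access 71: MISS. Cache (LRU->MRU): [71]
  2. access 41: MISS. Cache (LRU->MRU): [71 41]
  3. access 41: HIT. Cache (LRU->MRU): [71 41]
  4. access 71: HIT. Cache (LRU->MRU): [41 71]
  5. access 71: HIT. Cache (LRU->MRU): [41 71]
  6. access 41: HIT. Cache (LRU->MRU): [71 41]
  7. access 41: HIT. Cache (LRU->MRU): [71 41]
  8. access 41: HIT. Cache (LRU->MRU): [71 41]
  9. access 84: MISS. Cache (LRU->MRU): [71 41 84]
  10. access 53: MISS. Cache (LRU->MRU): [71 41 84 53]
  11. access 71: HIT. Cache (LRU->MRU): [41 84 53 71]
  12. access 41: HIT. Cache (LRU->MRU): [84 53 71 41]
Total: 8 hits, 4 misses, 0 evictions

Answer: MMHHHHHHMMHH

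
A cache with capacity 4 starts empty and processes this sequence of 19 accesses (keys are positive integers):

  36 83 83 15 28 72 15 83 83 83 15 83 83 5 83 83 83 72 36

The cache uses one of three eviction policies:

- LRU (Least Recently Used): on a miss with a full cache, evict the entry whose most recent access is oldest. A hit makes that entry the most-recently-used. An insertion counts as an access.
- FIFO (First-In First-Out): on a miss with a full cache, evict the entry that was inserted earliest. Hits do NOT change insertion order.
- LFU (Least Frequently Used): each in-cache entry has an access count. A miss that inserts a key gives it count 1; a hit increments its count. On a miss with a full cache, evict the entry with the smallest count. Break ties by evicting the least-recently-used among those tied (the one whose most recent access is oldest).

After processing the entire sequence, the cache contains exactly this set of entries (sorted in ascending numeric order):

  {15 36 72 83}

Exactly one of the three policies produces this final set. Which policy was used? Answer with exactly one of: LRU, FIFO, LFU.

Simulating under each policy and comparing final sets:
  LRU: final set = {5 36 72 83} -> differs
  FIFO: final set = {5 36 72 83} -> differs
  LFU: final set = {15 36 72 83} -> MATCHES target
Only LFU produces the target set.

Answer: LFU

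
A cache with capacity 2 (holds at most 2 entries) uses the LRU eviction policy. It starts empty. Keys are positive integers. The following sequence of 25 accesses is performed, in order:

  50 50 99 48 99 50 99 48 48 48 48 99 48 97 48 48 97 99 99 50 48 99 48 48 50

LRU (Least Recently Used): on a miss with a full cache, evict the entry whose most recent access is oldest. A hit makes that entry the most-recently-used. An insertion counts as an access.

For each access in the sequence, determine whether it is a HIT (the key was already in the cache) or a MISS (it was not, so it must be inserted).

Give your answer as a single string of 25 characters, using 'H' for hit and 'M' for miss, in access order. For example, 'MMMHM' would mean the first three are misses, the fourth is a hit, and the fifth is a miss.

LRU simulation (capacity=2):
  1. access 50: MISS. Cache (LRU->MRU): [50]
  2. access 50: HIT. Cache (LRU->MRU): [50]
  3. access 99: MISS. Cache (LRU->MRU): [50 99]
  4. access 48: MISS, evict 50. Cache (LRU->MRU): [99 48]
  5. access 99: HIT. Cache (LRU->MRU): [48 99]
  6. access 50: MISS, evict 48. Cache (LRU->MRU): [99 50]
  7. access 99: HIT. Cache (LRU->MRU): [50 99]
  8. access 48: MISS, evict 50. Cache (LRU->MRU): [99 48]
  9. access 48: HIT. Cache (LRU->MRU): [99 48]
  10. access 48: HIT. Cache (LRU->MRU): [99 48]
  11. access 48: HIT. Cache (LRU->MRU): [99 48]
  12. access 99: HIT. Cache (LRU->MRU): [48 99]
  13. access 48: HIT. Cache (LRU->MRU): [99 48]
  14. access 97: MISS, evict 99. Cache (LRU->MRU): [48 97]
  15. access 48: HIT. Cache (LRU->MRU): [97 48]
  16. access 48: HIT. Cache (LRU->MRU): [97 48]
  17. access 97: HIT. Cache (LRU->MRU): [48 97]
  18. access 99: MISS, evict 48. Cache (LRU->MRU): [97 99]
  19. access 99: HIT. Cache (LRU->MRU): [97 99]
  20. access 50: MISS, evict 97. Cache (LRU->MRU): [99 50]
  21. access 48: MISS, evict 99. Cache (LRU->MRU): [50 48]
  22. access 99: MISS, evict 50. Cache (LRU->MRU): [48 99]
  23. access 48: HIT. Cache (LRU->MRU): [99 48]
  24. access 48: HIT. Cache (LRU->MRU): [99 48]
  25. access 50: MISS, evict 99. Cache (LRU->MRU): [48 50]
Total: 14 hits, 11 misses, 9 evictions

Answer: MHMMHMHMHHHHHMHHHMHMMMHHM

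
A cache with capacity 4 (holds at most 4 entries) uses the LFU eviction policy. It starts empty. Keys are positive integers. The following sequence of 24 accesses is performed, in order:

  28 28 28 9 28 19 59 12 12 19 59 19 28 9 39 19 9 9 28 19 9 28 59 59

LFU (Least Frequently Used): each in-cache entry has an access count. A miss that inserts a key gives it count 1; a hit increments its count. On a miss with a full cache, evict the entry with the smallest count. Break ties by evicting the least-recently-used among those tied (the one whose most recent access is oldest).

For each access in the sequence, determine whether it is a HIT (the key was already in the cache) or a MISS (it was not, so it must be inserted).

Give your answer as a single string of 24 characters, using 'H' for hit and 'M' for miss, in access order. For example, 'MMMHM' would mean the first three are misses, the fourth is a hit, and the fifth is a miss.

Answer: MHHMHMMMHHHHHMMHMHHHHHHH

Derivation:
LFU simulation (capacity=4):
  1. access 28: MISS. Cache: [28(c=1)]
  2. access 28: HIT, count now 2. Cache: [28(c=2)]
  3. access 28: HIT, count now 3. Cache: [28(c=3)]
  4. access 9: MISS. Cache: [9(c=1) 28(c=3)]
  5. access 28: HIT, count now 4. Cache: [9(c=1) 28(c=4)]
  6. access 19: MISS. Cache: [9(c=1) 19(c=1) 28(c=4)]
  7. access 59: MISS. Cache: [9(c=1) 19(c=1) 59(c=1) 28(c=4)]
  8. access 12: MISS, evict 9(c=1). Cache: [19(c=1) 59(c=1) 12(c=1) 28(c=4)]
  9. access 12: HIT, count now 2. Cache: [19(c=1) 59(c=1) 12(c=2) 28(c=4)]
  10. access 19: HIT, count now 2. Cache: [59(c=1) 12(c=2) 19(c=2) 28(c=4)]
  11. access 59: HIT, count now 2. Cache: [12(c=2) 19(c=2) 59(c=2) 28(c=4)]
  12. access 19: HIT, count now 3. Cache: [12(c=2) 59(c=2) 19(c=3) 28(c=4)]
  13. access 28: HIT, count now 5. Cache: [12(c=2) 59(c=2) 19(c=3) 28(c=5)]
  14. access 9: MISS, evict 12(c=2). Cache: [9(c=1) 59(c=2) 19(c=3) 28(c=5)]
  15. access 39: MISS, evict 9(c=1). Cache: [39(c=1) 59(c=2) 19(c=3) 28(c=5)]
  16. access 19: HIT, count now 4. Cache: [39(c=1) 59(c=2) 19(c=4) 28(c=5)]
  17. access 9: MISS, evict 39(c=1). Cache: [9(c=1) 59(c=2) 19(c=4) 28(c=5)]
  18. access 9: HIT, count now 2. Cache: [59(c=2) 9(c=2) 19(c=4) 28(c=5)]
  19. access 28: HIT, count now 6. Cache: [59(c=2) 9(c=2) 19(c=4) 28(c=6)]
  20. access 19: HIT, count now 5. Cache: [59(c=2) 9(c=2) 19(c=5) 28(c=6)]
  21. access 9: HIT, count now 3. Cache: [59(c=2) 9(c=3) 19(c=5) 28(c=6)]
  22. access 28: HIT, count now 7. Cache: [59(c=2) 9(c=3) 19(c=5) 28(c=7)]
  23. access 59: HIT, count now 3. Cache: [9(c=3) 59(c=3) 19(c=5) 28(c=7)]
  24. access 59: HIT, count now 4. Cache: [9(c=3) 59(c=4) 19(c=5) 28(c=7)]
Total: 16 hits, 8 misses, 4 evictions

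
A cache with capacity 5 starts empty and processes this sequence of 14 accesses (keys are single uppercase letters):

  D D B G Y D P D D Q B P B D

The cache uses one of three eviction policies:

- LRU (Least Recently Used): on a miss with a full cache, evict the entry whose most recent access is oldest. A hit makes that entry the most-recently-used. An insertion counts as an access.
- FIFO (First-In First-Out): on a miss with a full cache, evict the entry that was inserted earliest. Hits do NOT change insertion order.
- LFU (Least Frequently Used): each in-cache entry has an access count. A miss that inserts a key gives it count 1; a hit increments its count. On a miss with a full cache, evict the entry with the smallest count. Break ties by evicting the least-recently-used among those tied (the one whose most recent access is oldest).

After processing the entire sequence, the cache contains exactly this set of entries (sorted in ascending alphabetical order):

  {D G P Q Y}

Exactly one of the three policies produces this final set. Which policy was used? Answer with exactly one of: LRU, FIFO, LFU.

Simulating under each policy and comparing final sets:
  LRU: final set = {B D P Q Y} -> differs
  FIFO: final set = {D G P Q Y} -> MATCHES target
  LFU: final set = {B D P Q Y} -> differs
Only FIFO produces the target set.

Answer: FIFO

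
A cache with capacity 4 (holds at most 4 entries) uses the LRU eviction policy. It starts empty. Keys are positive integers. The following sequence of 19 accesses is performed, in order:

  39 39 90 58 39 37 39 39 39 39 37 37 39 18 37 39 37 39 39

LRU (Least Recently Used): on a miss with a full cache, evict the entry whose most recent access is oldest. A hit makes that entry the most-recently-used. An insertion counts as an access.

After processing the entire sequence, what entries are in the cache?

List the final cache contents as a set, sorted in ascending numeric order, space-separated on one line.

LRU simulation (capacity=4):
  1. access 39: MISS. Cache (LRU->MRU): [39]
  2. access 39: HIT. Cache (LRU->MRU): [39]
  3. access 90: MISS. Cache (LRU->MRU): [39 90]
  4. access 58: MISS. Cache (LRU->MRU): [39 90 58]
  5. access 39: HIT. Cache (LRU->MRU): [90 58 39]
  6. access 37: MISS. Cache (LRU->MRU): [90 58 39 37]
  7. access 39: HIT. Cache (LRU->MRU): [90 58 37 39]
  8. access 39: HIT. Cache (LRU->MRU): [90 58 37 39]
  9. access 39: HIT. Cache (LRU->MRU): [90 58 37 39]
  10. access 39: HIT. Cache (LRU->MRU): [90 58 37 39]
  11. access 37: HIT. Cache (LRU->MRU): [90 58 39 37]
  12. access 37: HIT. Cache (LRU->MRU): [90 58 39 37]
  13. access 39: HIT. Cache (LRU->MRU): [90 58 37 39]
  14. access 18: MISS, evict 90. Cache (LRU->MRU): [58 37 39 18]
  15. access 37: HIT. Cache (LRU->MRU): [58 39 18 37]
  16. access 39: HIT. Cache (LRU->MRU): [58 18 37 39]
  17. access 37: HIT. Cache (LRU->MRU): [58 18 39 37]
  18. access 39: HIT. Cache (LRU->MRU): [58 18 37 39]
  19. access 39: HIT. Cache (LRU->MRU): [58 18 37 39]
Total: 14 hits, 5 misses, 1 evictions

Answer: 18 37 39 58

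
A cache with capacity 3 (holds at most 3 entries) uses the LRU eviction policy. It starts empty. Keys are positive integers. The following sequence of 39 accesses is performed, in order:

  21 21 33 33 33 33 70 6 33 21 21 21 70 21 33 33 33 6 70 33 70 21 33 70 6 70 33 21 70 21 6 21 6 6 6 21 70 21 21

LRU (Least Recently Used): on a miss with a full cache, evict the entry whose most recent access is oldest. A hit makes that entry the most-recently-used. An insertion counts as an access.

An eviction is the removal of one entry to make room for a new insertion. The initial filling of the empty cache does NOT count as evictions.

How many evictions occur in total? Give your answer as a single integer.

LRU simulation (capacity=3):
  1. access 21: MISS. Cache (LRU->MRU): [21]
  2. access 21: HIT. Cache (LRU->MRU): [21]
  3. access 33: MISS. Cache (LRU->MRU): [21 33]
  4. access 33: HIT. Cache (LRU->MRU): [21 33]
  5. access 33: HIT. Cache (LRU->MRU): [21 33]
  6. access 33: HIT. Cache (LRU->MRU): [21 33]
  7. access 70: MISS. Cache (LRU->MRU): [21 33 70]
  8. access 6: MISS, evict 21. Cache (LRU->MRU): [33 70 6]
  9. access 33: HIT. Cache (LRU->MRU): [70 6 33]
  10. access 21: MISS, evict 70. Cache (LRU->MRU): [6 33 21]
  11. access 21: HIT. Cache (LRU->MRU): [6 33 21]
  12. access 21: HIT. Cache (LRU->MRU): [6 33 21]
  13. access 70: MISS, evict 6. Cache (LRU->MRU): [33 21 70]
  14. access 21: HIT. Cache (LRU->MRU): [33 70 21]
  15. access 33: HIT. Cache (LRU->MRU): [70 21 33]
  16. access 33: HIT. Cache (LRU->MRU): [70 21 33]
  17. access 33: HIT. Cache (LRU->MRU): [70 21 33]
  18. access 6: MISS, evict 70. Cache (LRU->MRU): [21 33 6]
  19. access 70: MISS, evict 21. Cache (LRU->MRU): [33 6 70]
  20. access 33: HIT. Cache (LRU->MRU): [6 70 33]
  21. access 70: HIT. Cache (LRU->MRU): [6 33 70]
  22. access 21: MISS, evict 6. Cache (LRU->MRU): [33 70 21]
  23. access 33: HIT. Cache (LRU->MRU): [70 21 33]
  24. access 70: HIT. Cache (LRU->MRU): [21 33 70]
  25. access 6: MISS, evict 21. Cache (LRU->MRU): [33 70 6]
  26. access 70: HIT. Cache (LRU->MRU): [33 6 70]
  27. access 33: HIT. Cache (LRU->MRU): [6 70 33]
  28. access 21: MISS, evict 6. Cache (LRU->MRU): [70 33 21]
  29. access 70: HIT. Cache (LRU->MRU): [33 21 70]
  30. access 21: HIT. Cache (LRU->MRU): [33 70 21]
  31. access 6: MISS, evict 33. Cache (LRU->MRU): [70 21 6]
  32. access 21: HIT. Cache (LRU->MRU): [70 6 21]
  33. access 6: HIT. Cache (LRU->MRU): [70 21 6]
  34. access 6: HIT. Cache (LRU->MRU): [70 21 6]
  35. access 6: HIT. Cache (LRU->MRU): [70 21 6]
  36. access 21: HIT. Cache (LRU->MRU): [70 6 21]
  37. access 70: HIT. Cache (LRU->MRU): [6 21 70]
  38. access 21: HIT. Cache (LRU->MRU): [6 70 21]
  39. access 21: HIT. Cache (LRU->MRU): [6 70 21]
Total: 27 hits, 12 misses, 9 evictions

Answer: 9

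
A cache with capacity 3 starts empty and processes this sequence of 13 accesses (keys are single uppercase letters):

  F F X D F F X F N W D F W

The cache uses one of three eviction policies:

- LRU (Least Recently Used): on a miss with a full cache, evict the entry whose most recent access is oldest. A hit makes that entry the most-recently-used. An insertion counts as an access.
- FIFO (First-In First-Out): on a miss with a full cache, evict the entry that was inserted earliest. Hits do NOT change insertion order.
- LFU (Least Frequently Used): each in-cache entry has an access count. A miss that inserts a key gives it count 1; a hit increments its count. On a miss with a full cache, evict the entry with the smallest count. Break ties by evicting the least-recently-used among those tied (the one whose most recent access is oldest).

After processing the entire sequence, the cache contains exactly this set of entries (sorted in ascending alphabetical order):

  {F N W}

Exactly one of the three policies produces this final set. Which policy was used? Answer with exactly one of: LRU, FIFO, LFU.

Answer: FIFO

Derivation:
Simulating under each policy and comparing final sets:
  LRU: final set = {D F W} -> differs
  FIFO: final set = {F N W} -> MATCHES target
  LFU: final set = {F W X} -> differs
Only FIFO produces the target set.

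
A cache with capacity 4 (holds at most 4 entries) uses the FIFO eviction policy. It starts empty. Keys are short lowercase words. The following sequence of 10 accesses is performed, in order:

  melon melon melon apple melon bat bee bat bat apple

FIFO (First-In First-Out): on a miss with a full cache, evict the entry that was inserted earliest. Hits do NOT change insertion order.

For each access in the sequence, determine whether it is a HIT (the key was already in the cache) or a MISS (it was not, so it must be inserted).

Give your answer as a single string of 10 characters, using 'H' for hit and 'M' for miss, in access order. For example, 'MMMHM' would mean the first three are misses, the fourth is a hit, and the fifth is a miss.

FIFO simulation (capacity=4):
  1. access melon: MISS. Cache (old->new): [melon]
  2. access melon: HIT. Cache (old->new): [melon]
  3. access melon: HIT. Cache (old->new): [melon]
  4. access apple: MISS. Cache (old->new): [melon apple]
  5. access melon: HIT. Cache (old->new): [melon apple]
  6. access bat: MISS. Cache (old->new): [melon apple bat]
  7. access bee: MISS. Cache (old->new): [melon apple bat bee]
  8. access bat: HIT. Cache (old->new): [melon apple bat bee]
  9. access bat: HIT. Cache (old->new): [melon apple bat bee]
  10. access apple: HIT. Cache (old->new): [melon apple bat bee]
Total: 6 hits, 4 misses, 0 evictions

Answer: MHHMHMMHHH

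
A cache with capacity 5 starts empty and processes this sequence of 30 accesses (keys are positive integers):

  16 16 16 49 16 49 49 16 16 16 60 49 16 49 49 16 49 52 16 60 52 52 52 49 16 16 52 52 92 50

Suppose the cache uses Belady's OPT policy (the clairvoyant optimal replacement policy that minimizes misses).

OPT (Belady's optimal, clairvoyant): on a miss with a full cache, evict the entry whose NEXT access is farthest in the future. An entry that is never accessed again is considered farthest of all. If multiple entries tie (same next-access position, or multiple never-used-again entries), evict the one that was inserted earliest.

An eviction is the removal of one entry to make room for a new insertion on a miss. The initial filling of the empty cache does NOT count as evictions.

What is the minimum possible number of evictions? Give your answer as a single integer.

OPT (Belady) simulation (capacity=5):
  1. access 16: MISS. Cache: [16]
  2. access 16: HIT. Next use of 16: step 3. Cache: [16]
  3. access 16: HIT. Next use of 16: step 5. Cache: [16]
  4. access 49: MISS. Cache: [16 49]
  5. access 16: HIT. Next use of 16: step 8. Cache: [16 49]
  6. access 49: HIT. Next use of 49: step 7. Cache: [16 49]
  7. access 49: HIT. Next use of 49: step 12. Cache: [16 49]
  8. access 16: HIT. Next use of 16: step 9. Cache: [16 49]
  9. access 16: HIT. Next use of 16: step 10. Cache: [16 49]
  10. access 16: HIT. Next use of 16: step 13. Cache: [16 49]
  11. access 60: MISS. Cache: [16 49 60]
  12. access 49: HIT. Next use of 49: step 14. Cache: [16 49 60]
  13. access 16: HIT. Next use of 16: step 16. Cache: [16 49 60]
  14. access 49: HIT. Next use of 49: step 15. Cache: [16 49 60]
  15. access 49: HIT. Next use of 49: step 17. Cache: [16 49 60]
  16. access 16: HIT. Next use of 16: step 19. Cache: [16 49 60]
  17. access 49: HIT. Next use of 49: step 24. Cache: [16 49 60]
  18. access 52: MISS. Cache: [16 49 60 52]
  19. access 16: HIT. Next use of 16: step 25. Cache: [16 49 60 52]
  20. access 60: HIT. Next use of 60: never. Cache: [16 49 60 52]
  21. access 52: HIT. Next use of 52: step 22. Cache: [16 49 60 52]
  22. access 52: HIT. Next use of 52: step 23. Cache: [16 49 60 52]
  23. access 52: HIT. Next use of 52: step 27. Cache: [16 49 60 52]
  24. access 49: HIT. Next use of 49: never. Cache: [16 49 60 52]
  25. access 16: HIT. Next use of 16: step 26. Cache: [16 49 60 52]
  26. access 16: HIT. Next use of 16: never. Cache: [16 49 60 52]
  27. access 52: HIT. Next use of 52: step 28. Cache: [16 49 60 52]
  28. access 52: HIT. Next use of 52: never. Cache: [16 49 60 52]
  29. access 92: MISS. Cache: [16 49 60 52 92]
  30. access 50: MISS, evict 16 (next use: never). Cache: [49 60 52 92 50]
Total: 24 hits, 6 misses, 1 evictions

Answer: 1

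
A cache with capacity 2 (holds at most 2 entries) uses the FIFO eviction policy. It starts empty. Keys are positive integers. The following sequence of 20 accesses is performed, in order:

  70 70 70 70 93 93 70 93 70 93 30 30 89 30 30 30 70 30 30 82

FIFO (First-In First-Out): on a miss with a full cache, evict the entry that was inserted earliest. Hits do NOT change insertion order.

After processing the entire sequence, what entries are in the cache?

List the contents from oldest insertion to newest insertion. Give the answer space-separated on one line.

Answer: 30 82

Derivation:
FIFO simulation (capacity=2):
  1. access 70: MISS. Cache (old->new): [70]
  2. access 70: HIT. Cache (old->new): [70]
  3. access 70: HIT. Cache (old->new): [70]
  4. access 70: HIT. Cache (old->new): [70]
  5. access 93: MISS. Cache (old->new): [70 93]
  6. access 93: HIT. Cache (old->new): [70 93]
  7. access 70: HIT. Cache (old->new): [70 93]
  8. access 93: HIT. Cache (old->new): [70 93]
  9. access 70: HIT. Cache (old->new): [70 93]
  10. access 93: HIT. Cache (old->new): [70 93]
  11. access 30: MISS, evict 70. Cache (old->new): [93 30]
  12. access 30: HIT. Cache (old->new): [93 30]
  13. access 89: MISS, evict 93. Cache (old->new): [30 89]
  14. access 30: HIT. Cache (old->new): [30 89]
  15. access 30: HIT. Cache (old->new): [30 89]
  16. access 30: HIT. Cache (old->new): [30 89]
  17. access 70: MISS, evict 30. Cache (old->new): [89 70]
  18. access 30: MISS, evict 89. Cache (old->new): [70 30]
  19. access 30: HIT. Cache (old->new): [70 30]
  20. access 82: MISS, evict 70. Cache (old->new): [30 82]
Total: 13 hits, 7 misses, 5 evictions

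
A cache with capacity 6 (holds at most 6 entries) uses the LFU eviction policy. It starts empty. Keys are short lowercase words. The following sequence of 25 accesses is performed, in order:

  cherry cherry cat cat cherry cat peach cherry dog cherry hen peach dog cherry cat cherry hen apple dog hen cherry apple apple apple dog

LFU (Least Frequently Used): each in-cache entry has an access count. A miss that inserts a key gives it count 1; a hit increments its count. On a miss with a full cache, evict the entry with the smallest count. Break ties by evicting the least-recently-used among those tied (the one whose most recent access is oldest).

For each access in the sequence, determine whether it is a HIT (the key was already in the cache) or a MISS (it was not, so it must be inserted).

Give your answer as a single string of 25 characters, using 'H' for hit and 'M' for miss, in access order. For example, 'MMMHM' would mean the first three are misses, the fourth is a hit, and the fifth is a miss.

LFU simulation (capacity=6):
  1. access cherry: MISS. Cache: [cherry(c=1)]
  2. access cherry: HIT, count now 2. Cache: [cherry(c=2)]
  3. access cat: MISS. Cache: [cat(c=1) cherry(c=2)]
  4. access cat: HIT, count now 2. Cache: [cherry(c=2) cat(c=2)]
  5. access cherry: HIT, count now 3. Cache: [cat(c=2) cherry(c=3)]
  6. access cat: HIT, count now 3. Cache: [cherry(c=3) cat(c=3)]
  7. access peach: MISS. Cache: [peach(c=1) cherry(c=3) cat(c=3)]
  8. access cherry: HIT, count now 4. Cache: [peach(c=1) cat(c=3) cherry(c=4)]
  9. access dog: MISS. Cache: [peach(c=1) dog(c=1) cat(c=3) cherry(c=4)]
  10. access cherry: HIT, count now 5. Cache: [peach(c=1) dog(c=1) cat(c=3) cherry(c=5)]
  11. access hen: MISS. Cache: [peach(c=1) dog(c=1) hen(c=1) cat(c=3) cherry(c=5)]
  12. access peach: HIT, count now 2. Cache: [dog(c=1) hen(c=1) peach(c=2) cat(c=3) cherry(c=5)]
  13. access dog: HIT, count now 2. Cache: [hen(c=1) peach(c=2) dog(c=2) cat(c=3) cherry(c=5)]
  14. access cherry: HIT, count now 6. Cache: [hen(c=1) peach(c=2) dog(c=2) cat(c=3) cherry(c=6)]
  15. access cat: HIT, count now 4. Cache: [hen(c=1) peach(c=2) dog(c=2) cat(c=4) cherry(c=6)]
  16. access cherry: HIT, count now 7. Cache: [hen(c=1) peach(c=2) dog(c=2) cat(c=4) cherry(c=7)]
  17. access hen: HIT, count now 2. Cache: [peach(c=2) dog(c=2) hen(c=2) cat(c=4) cherry(c=7)]
  18. access apple: MISS. Cache: [apple(c=1) peach(c=2) dog(c=2) hen(c=2) cat(c=4) cherry(c=7)]
  19. access dog: HIT, count now 3. Cache: [apple(c=1) peach(c=2) hen(c=2) dog(c=3) cat(c=4) cherry(c=7)]
  20. access hen: HIT, count now 3. Cache: [apple(c=1) peach(c=2) dog(c=3) hen(c=3) cat(c=4) cherry(c=7)]
  21. access cherry: HIT, count now 8. Cache: [apple(c=1) peach(c=2) dog(c=3) hen(c=3) cat(c=4) cherry(c=8)]
  22. access apple: HIT, count now 2. Cache: [peach(c=2) apple(c=2) dog(c=3) hen(c=3) cat(c=4) cherry(c=8)]
  23. access apple: HIT, count now 3. Cache: [peach(c=2) dog(c=3) hen(c=3) apple(c=3) cat(c=4) cherry(c=8)]
  24. access apple: HIT, count now 4. Cache: [peach(c=2) dog(c=3) hen(c=3) cat(c=4) apple(c=4) cherry(c=8)]
  25. access dog: HIT, count now 4. Cache: [peach(c=2) hen(c=3) cat(c=4) apple(c=4) dog(c=4) cherry(c=8)]
Total: 19 hits, 6 misses, 0 evictions

Answer: MHMHHHMHMHMHHHHHHMHHHHHHH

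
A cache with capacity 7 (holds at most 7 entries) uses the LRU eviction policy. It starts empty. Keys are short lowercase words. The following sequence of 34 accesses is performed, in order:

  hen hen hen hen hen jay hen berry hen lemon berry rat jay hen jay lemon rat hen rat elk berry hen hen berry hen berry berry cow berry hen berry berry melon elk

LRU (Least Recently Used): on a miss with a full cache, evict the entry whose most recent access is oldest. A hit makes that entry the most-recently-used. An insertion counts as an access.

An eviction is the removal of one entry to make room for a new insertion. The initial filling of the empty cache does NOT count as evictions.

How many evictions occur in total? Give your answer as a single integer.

LRU simulation (capacity=7):
  1. access hen: MISS. Cache (LRU->MRU): [hen]
  2. access hen: HIT. Cache (LRU->MRU): [hen]
  3. access hen: HIT. Cache (LRU->MRU): [hen]
  4. access hen: HIT. Cache (LRU->MRU): [hen]
  5. access hen: HIT. Cache (LRU->MRU): [hen]
  6. access jay: MISS. Cache (LRU->MRU): [hen jay]
  7. access hen: HIT. Cache (LRU->MRU): [jay hen]
  8. access berry: MISS. Cache (LRU->MRU): [jay hen berry]
  9. access hen: HIT. Cache (LRU->MRU): [jay berry hen]
  10. access lemon: MISS. Cache (LRU->MRU): [jay berry hen lemon]
  11. access berry: HIT. Cache (LRU->MRU): [jay hen lemon berry]
  12. access rat: MISS. Cache (LRU->MRU): [jay hen lemon berry rat]
  13. access jay: HIT. Cache (LRU->MRU): [hen lemon berry rat jay]
  14. access hen: HIT. Cache (LRU->MRU): [lemon berry rat jay hen]
  15. access jay: HIT. Cache (LRU->MRU): [lemon berry rat hen jay]
  16. access lemon: HIT. Cache (LRU->MRU): [berry rat hen jay lemon]
  17. access rat: HIT. Cache (LRU->MRU): [berry hen jay lemon rat]
  18. access hen: HIT. Cache (LRU->MRU): [berry jay lemon rat hen]
  19. access rat: HIT. Cache (LRU->MRU): [berry jay lemon hen rat]
  20. access elk: MISS. Cache (LRU->MRU): [berry jay lemon hen rat elk]
  21. access berry: HIT. Cache (LRU->MRU): [jay lemon hen rat elk berry]
  22. access hen: HIT. Cache (LRU->MRU): [jay lemon rat elk berry hen]
  23. access hen: HIT. Cache (LRU->MRU): [jay lemon rat elk berry hen]
  24. access berry: HIT. Cache (LRU->MRU): [jay lemon rat elk hen berry]
  25. access hen: HIT. Cache (LRU->MRU): [jay lemon rat elk berry hen]
  26. access berry: HIT. Cache (LRU->MRU): [jay lemon rat elk hen berry]
  27. access berry: HIT. Cache (LRU->MRU): [jay lemon rat elk hen berry]
  28. access cow: MISS. Cache (LRU->MRU): [jay lemon rat elk hen berry cow]
  29. access berry: HIT. Cache (LRU->MRU): [jay lemon rat elk hen cow berry]
  30. access hen: HIT. Cache (LRU->MRU): [jay lemon rat elk cow berry hen]
  31. access berry: HIT. Cache (LRU->MRU): [jay lemon rat elk cow hen berry]
  32. access berry: HIT. Cache (LRU->MRU): [jay lemon rat elk cow hen berry]
  33. access melon: MISS, evict jay. Cache (LRU->MRU): [lemon rat elk cow hen berry melon]
  34. access elk: HIT. Cache (LRU->MRU): [lemon rat cow hen berry melon elk]
Total: 26 hits, 8 misses, 1 evictions

Answer: 1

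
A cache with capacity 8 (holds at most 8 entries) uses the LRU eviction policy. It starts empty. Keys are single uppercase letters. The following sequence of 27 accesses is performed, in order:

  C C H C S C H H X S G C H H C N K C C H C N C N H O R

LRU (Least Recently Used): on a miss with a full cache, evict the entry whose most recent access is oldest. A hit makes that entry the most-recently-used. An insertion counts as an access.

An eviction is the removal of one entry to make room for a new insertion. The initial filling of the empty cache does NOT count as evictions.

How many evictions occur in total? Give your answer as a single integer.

Answer: 1

Derivation:
LRU simulation (capacity=8):
  1. access C: MISS. Cache (LRU->MRU): [C]
  2. access C: HIT. Cache (LRU->MRU): [C]
  3. access H: MISS. Cache (LRU->MRU): [C H]
  4. access C: HIT. Cache (LRU->MRU): [H C]
  5. access S: MISS. Cache (LRU->MRU): [H C S]
  6. access C: HIT. Cache (LRU->MRU): [H S C]
  7. access H: HIT. Cache (LRU->MRU): [S C H]
  8. access H: HIT. Cache (LRU->MRU): [S C H]
  9. access X: MISS. Cache (LRU->MRU): [S C H X]
  10. access S: HIT. Cache (LRU->MRU): [C H X S]
  11. access G: MISS. Cache (LRU->MRU): [C H X S G]
  12. access C: HIT. Cache (LRU->MRU): [H X S G C]
  13. access H: HIT. Cache (LRU->MRU): [X S G C H]
  14. access H: HIT. Cache (LRU->MRU): [X S G C H]
  15. access C: HIT. Cache (LRU->MRU): [X S G H C]
  16. access N: MISS. Cache (LRU->MRU): [X S G H C N]
  17. access K: MISS. Cache (LRU->MRU): [X S G H C N K]
  18. access C: HIT. Cache (LRU->MRU): [X S G H N K C]
  19. access C: HIT. Cache (LRU->MRU): [X S G H N K C]
  20. access H: HIT. Cache (LRU->MRU): [X S G N K C H]
  21. access C: HIT. Cache (LRU->MRU): [X S G N K H C]
  22. access N: HIT. Cache (LRU->MRU): [X S G K H C N]
  23. access C: HIT. Cache (LRU->MRU): [X S G K H N C]
  24. access N: HIT. Cache (LRU->MRU): [X S G K H C N]
  25. access H: HIT. Cache (LRU->MRU): [X S G K C N H]
  26. access O: MISS. Cache (LRU->MRU): [X S G K C N H O]
  27. access R: MISS, evict X. Cache (LRU->MRU): [S G K C N H O R]
Total: 18 hits, 9 misses, 1 evictions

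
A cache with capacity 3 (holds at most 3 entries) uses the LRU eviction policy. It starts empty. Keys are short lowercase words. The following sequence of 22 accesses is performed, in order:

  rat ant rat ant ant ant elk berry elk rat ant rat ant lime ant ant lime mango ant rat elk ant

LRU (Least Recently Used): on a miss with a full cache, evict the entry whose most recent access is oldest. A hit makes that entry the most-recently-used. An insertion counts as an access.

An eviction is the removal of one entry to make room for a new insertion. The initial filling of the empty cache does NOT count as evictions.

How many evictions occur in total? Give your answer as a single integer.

Answer: 7

Derivation:
LRU simulation (capacity=3):
  1. access rat: MISS. Cache (LRU->MRU): [rat]
  2. access ant: MISS. Cache (LRU->MRU): [rat ant]
  3. access rat: HIT. Cache (LRU->MRU): [ant rat]
  4. access ant: HIT. Cache (LRU->MRU): [rat ant]
  5. access ant: HIT. Cache (LRU->MRU): [rat ant]
  6. access ant: HIT. Cache (LRU->MRU): [rat ant]
  7. access elk: MISS. Cache (LRU->MRU): [rat ant elk]
  8. access berry: MISS, evict rat. Cache (LRU->MRU): [ant elk berry]
  9. access elk: HIT. Cache (LRU->MRU): [ant berry elk]
  10. access rat: MISS, evict ant. Cache (LRU->MRU): [berry elk rat]
  11. access ant: MISS, evict berry. Cache (LRU->MRU): [elk rat ant]
  12. access rat: HIT. Cache (LRU->MRU): [elk ant rat]
  13. access ant: HIT. Cache (LRU->MRU): [elk rat ant]
  14. access lime: MISS, evict elk. Cache (LRU->MRU): [rat ant lime]
  15. access ant: HIT. Cache (LRU->MRU): [rat lime ant]
  16. access ant: HIT. Cache (LRU->MRU): [rat lime ant]
  17. access lime: HIT. Cache (LRU->MRU): [rat ant lime]
  18. access mango: MISS, evict rat. Cache (LRU->MRU): [ant lime mango]
  19. access ant: HIT. Cache (LRU->MRU): [lime mango ant]
  20. access rat: MISS, evict lime. Cache (LRU->MRU): [mango ant rat]
  21. access elk: MISS, evict mango. Cache (LRU->MRU): [ant rat elk]
  22. access ant: HIT. Cache (LRU->MRU): [rat elk ant]
Total: 12 hits, 10 misses, 7 evictions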